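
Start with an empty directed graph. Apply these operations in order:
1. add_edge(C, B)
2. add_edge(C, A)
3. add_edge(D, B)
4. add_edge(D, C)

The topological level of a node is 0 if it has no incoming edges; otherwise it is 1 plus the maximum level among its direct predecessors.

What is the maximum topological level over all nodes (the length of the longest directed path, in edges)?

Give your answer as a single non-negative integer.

Op 1: add_edge(C, B). Edges now: 1
Op 2: add_edge(C, A). Edges now: 2
Op 3: add_edge(D, B). Edges now: 3
Op 4: add_edge(D, C). Edges now: 4
Compute levels (Kahn BFS):
  sources (in-degree 0): D
  process D: level=0
    D->B: in-degree(B)=1, level(B)>=1
    D->C: in-degree(C)=0, level(C)=1, enqueue
  process C: level=1
    C->A: in-degree(A)=0, level(A)=2, enqueue
    C->B: in-degree(B)=0, level(B)=2, enqueue
  process A: level=2
  process B: level=2
All levels: A:2, B:2, C:1, D:0
max level = 2

Answer: 2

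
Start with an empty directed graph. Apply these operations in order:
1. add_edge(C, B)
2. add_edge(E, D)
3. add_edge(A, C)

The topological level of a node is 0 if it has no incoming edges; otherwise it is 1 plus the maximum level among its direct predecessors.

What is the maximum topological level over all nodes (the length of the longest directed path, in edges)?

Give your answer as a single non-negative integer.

Op 1: add_edge(C, B). Edges now: 1
Op 2: add_edge(E, D). Edges now: 2
Op 3: add_edge(A, C). Edges now: 3
Compute levels (Kahn BFS):
  sources (in-degree 0): A, E
  process A: level=0
    A->C: in-degree(C)=0, level(C)=1, enqueue
  process E: level=0
    E->D: in-degree(D)=0, level(D)=1, enqueue
  process C: level=1
    C->B: in-degree(B)=0, level(B)=2, enqueue
  process D: level=1
  process B: level=2
All levels: A:0, B:2, C:1, D:1, E:0
max level = 2

Answer: 2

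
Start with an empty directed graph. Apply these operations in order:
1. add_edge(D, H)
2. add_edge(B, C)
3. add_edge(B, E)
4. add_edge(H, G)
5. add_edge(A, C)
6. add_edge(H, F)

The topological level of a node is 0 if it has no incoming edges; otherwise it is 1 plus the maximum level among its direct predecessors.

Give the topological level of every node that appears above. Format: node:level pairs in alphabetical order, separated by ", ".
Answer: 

Op 1: add_edge(D, H). Edges now: 1
Op 2: add_edge(B, C). Edges now: 2
Op 3: add_edge(B, E). Edges now: 3
Op 4: add_edge(H, G). Edges now: 4
Op 5: add_edge(A, C). Edges now: 5
Op 6: add_edge(H, F). Edges now: 6
Compute levels (Kahn BFS):
  sources (in-degree 0): A, B, D
  process A: level=0
    A->C: in-degree(C)=1, level(C)>=1
  process B: level=0
    B->C: in-degree(C)=0, level(C)=1, enqueue
    B->E: in-degree(E)=0, level(E)=1, enqueue
  process D: level=0
    D->H: in-degree(H)=0, level(H)=1, enqueue
  process C: level=1
  process E: level=1
  process H: level=1
    H->F: in-degree(F)=0, level(F)=2, enqueue
    H->G: in-degree(G)=0, level(G)=2, enqueue
  process F: level=2
  process G: level=2
All levels: A:0, B:0, C:1, D:0, E:1, F:2, G:2, H:1

Answer: A:0, B:0, C:1, D:0, E:1, F:2, G:2, H:1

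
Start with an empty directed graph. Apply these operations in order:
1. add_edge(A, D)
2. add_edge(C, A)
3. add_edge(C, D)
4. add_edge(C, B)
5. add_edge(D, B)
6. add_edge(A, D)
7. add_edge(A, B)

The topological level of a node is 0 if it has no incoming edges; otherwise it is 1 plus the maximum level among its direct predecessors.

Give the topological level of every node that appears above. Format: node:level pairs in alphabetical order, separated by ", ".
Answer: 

Op 1: add_edge(A, D). Edges now: 1
Op 2: add_edge(C, A). Edges now: 2
Op 3: add_edge(C, D). Edges now: 3
Op 4: add_edge(C, B). Edges now: 4
Op 5: add_edge(D, B). Edges now: 5
Op 6: add_edge(A, D) (duplicate, no change). Edges now: 5
Op 7: add_edge(A, B). Edges now: 6
Compute levels (Kahn BFS):
  sources (in-degree 0): C
  process C: level=0
    C->A: in-degree(A)=0, level(A)=1, enqueue
    C->B: in-degree(B)=2, level(B)>=1
    C->D: in-degree(D)=1, level(D)>=1
  process A: level=1
    A->B: in-degree(B)=1, level(B)>=2
    A->D: in-degree(D)=0, level(D)=2, enqueue
  process D: level=2
    D->B: in-degree(B)=0, level(B)=3, enqueue
  process B: level=3
All levels: A:1, B:3, C:0, D:2

Answer: A:1, B:3, C:0, D:2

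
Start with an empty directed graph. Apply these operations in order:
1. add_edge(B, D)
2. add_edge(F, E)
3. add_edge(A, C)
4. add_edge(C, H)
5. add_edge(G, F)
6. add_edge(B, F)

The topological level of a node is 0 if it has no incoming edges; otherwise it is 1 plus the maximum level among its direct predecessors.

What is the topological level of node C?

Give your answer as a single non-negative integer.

Answer: 1

Derivation:
Op 1: add_edge(B, D). Edges now: 1
Op 2: add_edge(F, E). Edges now: 2
Op 3: add_edge(A, C). Edges now: 3
Op 4: add_edge(C, H). Edges now: 4
Op 5: add_edge(G, F). Edges now: 5
Op 6: add_edge(B, F). Edges now: 6
Compute levels (Kahn BFS):
  sources (in-degree 0): A, B, G
  process A: level=0
    A->C: in-degree(C)=0, level(C)=1, enqueue
  process B: level=0
    B->D: in-degree(D)=0, level(D)=1, enqueue
    B->F: in-degree(F)=1, level(F)>=1
  process G: level=0
    G->F: in-degree(F)=0, level(F)=1, enqueue
  process C: level=1
    C->H: in-degree(H)=0, level(H)=2, enqueue
  process D: level=1
  process F: level=1
    F->E: in-degree(E)=0, level(E)=2, enqueue
  process H: level=2
  process E: level=2
All levels: A:0, B:0, C:1, D:1, E:2, F:1, G:0, H:2
level(C) = 1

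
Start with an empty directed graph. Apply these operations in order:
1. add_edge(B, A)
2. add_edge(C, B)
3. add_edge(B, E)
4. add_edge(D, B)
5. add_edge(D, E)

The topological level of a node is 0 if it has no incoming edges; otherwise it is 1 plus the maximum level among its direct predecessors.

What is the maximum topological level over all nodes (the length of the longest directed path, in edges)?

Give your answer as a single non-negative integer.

Op 1: add_edge(B, A). Edges now: 1
Op 2: add_edge(C, B). Edges now: 2
Op 3: add_edge(B, E). Edges now: 3
Op 4: add_edge(D, B). Edges now: 4
Op 5: add_edge(D, E). Edges now: 5
Compute levels (Kahn BFS):
  sources (in-degree 0): C, D
  process C: level=0
    C->B: in-degree(B)=1, level(B)>=1
  process D: level=0
    D->B: in-degree(B)=0, level(B)=1, enqueue
    D->E: in-degree(E)=1, level(E)>=1
  process B: level=1
    B->A: in-degree(A)=0, level(A)=2, enqueue
    B->E: in-degree(E)=0, level(E)=2, enqueue
  process A: level=2
  process E: level=2
All levels: A:2, B:1, C:0, D:0, E:2
max level = 2

Answer: 2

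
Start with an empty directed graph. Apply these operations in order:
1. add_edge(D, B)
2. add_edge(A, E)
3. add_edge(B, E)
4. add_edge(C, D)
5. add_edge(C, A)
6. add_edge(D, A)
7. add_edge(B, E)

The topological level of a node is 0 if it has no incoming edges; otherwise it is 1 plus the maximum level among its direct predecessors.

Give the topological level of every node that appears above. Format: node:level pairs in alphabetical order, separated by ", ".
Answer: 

Answer: A:2, B:2, C:0, D:1, E:3

Derivation:
Op 1: add_edge(D, B). Edges now: 1
Op 2: add_edge(A, E). Edges now: 2
Op 3: add_edge(B, E). Edges now: 3
Op 4: add_edge(C, D). Edges now: 4
Op 5: add_edge(C, A). Edges now: 5
Op 6: add_edge(D, A). Edges now: 6
Op 7: add_edge(B, E) (duplicate, no change). Edges now: 6
Compute levels (Kahn BFS):
  sources (in-degree 0): C
  process C: level=0
    C->A: in-degree(A)=1, level(A)>=1
    C->D: in-degree(D)=0, level(D)=1, enqueue
  process D: level=1
    D->A: in-degree(A)=0, level(A)=2, enqueue
    D->B: in-degree(B)=0, level(B)=2, enqueue
  process A: level=2
    A->E: in-degree(E)=1, level(E)>=3
  process B: level=2
    B->E: in-degree(E)=0, level(E)=3, enqueue
  process E: level=3
All levels: A:2, B:2, C:0, D:1, E:3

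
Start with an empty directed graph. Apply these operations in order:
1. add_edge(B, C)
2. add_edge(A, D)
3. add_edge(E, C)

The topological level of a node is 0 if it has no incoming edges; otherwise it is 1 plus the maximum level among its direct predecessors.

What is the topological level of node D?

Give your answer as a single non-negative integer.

Op 1: add_edge(B, C). Edges now: 1
Op 2: add_edge(A, D). Edges now: 2
Op 3: add_edge(E, C). Edges now: 3
Compute levels (Kahn BFS):
  sources (in-degree 0): A, B, E
  process A: level=0
    A->D: in-degree(D)=0, level(D)=1, enqueue
  process B: level=0
    B->C: in-degree(C)=1, level(C)>=1
  process E: level=0
    E->C: in-degree(C)=0, level(C)=1, enqueue
  process D: level=1
  process C: level=1
All levels: A:0, B:0, C:1, D:1, E:0
level(D) = 1

Answer: 1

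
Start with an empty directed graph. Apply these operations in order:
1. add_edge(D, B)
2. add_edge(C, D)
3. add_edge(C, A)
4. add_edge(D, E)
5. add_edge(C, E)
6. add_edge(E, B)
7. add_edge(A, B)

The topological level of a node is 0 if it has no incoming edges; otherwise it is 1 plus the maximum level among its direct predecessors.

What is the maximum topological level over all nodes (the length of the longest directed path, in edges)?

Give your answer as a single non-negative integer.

Op 1: add_edge(D, B). Edges now: 1
Op 2: add_edge(C, D). Edges now: 2
Op 3: add_edge(C, A). Edges now: 3
Op 4: add_edge(D, E). Edges now: 4
Op 5: add_edge(C, E). Edges now: 5
Op 6: add_edge(E, B). Edges now: 6
Op 7: add_edge(A, B). Edges now: 7
Compute levels (Kahn BFS):
  sources (in-degree 0): C
  process C: level=0
    C->A: in-degree(A)=0, level(A)=1, enqueue
    C->D: in-degree(D)=0, level(D)=1, enqueue
    C->E: in-degree(E)=1, level(E)>=1
  process A: level=1
    A->B: in-degree(B)=2, level(B)>=2
  process D: level=1
    D->B: in-degree(B)=1, level(B)>=2
    D->E: in-degree(E)=0, level(E)=2, enqueue
  process E: level=2
    E->B: in-degree(B)=0, level(B)=3, enqueue
  process B: level=3
All levels: A:1, B:3, C:0, D:1, E:2
max level = 3

Answer: 3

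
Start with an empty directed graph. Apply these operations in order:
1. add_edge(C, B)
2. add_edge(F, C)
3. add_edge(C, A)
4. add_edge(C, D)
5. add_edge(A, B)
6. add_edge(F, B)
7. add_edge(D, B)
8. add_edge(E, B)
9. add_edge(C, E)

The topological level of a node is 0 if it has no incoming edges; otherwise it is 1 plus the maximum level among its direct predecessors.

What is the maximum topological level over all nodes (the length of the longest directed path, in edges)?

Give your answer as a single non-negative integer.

Op 1: add_edge(C, B). Edges now: 1
Op 2: add_edge(F, C). Edges now: 2
Op 3: add_edge(C, A). Edges now: 3
Op 4: add_edge(C, D). Edges now: 4
Op 5: add_edge(A, B). Edges now: 5
Op 6: add_edge(F, B). Edges now: 6
Op 7: add_edge(D, B). Edges now: 7
Op 8: add_edge(E, B). Edges now: 8
Op 9: add_edge(C, E). Edges now: 9
Compute levels (Kahn BFS):
  sources (in-degree 0): F
  process F: level=0
    F->B: in-degree(B)=4, level(B)>=1
    F->C: in-degree(C)=0, level(C)=1, enqueue
  process C: level=1
    C->A: in-degree(A)=0, level(A)=2, enqueue
    C->B: in-degree(B)=3, level(B)>=2
    C->D: in-degree(D)=0, level(D)=2, enqueue
    C->E: in-degree(E)=0, level(E)=2, enqueue
  process A: level=2
    A->B: in-degree(B)=2, level(B)>=3
  process D: level=2
    D->B: in-degree(B)=1, level(B)>=3
  process E: level=2
    E->B: in-degree(B)=0, level(B)=3, enqueue
  process B: level=3
All levels: A:2, B:3, C:1, D:2, E:2, F:0
max level = 3

Answer: 3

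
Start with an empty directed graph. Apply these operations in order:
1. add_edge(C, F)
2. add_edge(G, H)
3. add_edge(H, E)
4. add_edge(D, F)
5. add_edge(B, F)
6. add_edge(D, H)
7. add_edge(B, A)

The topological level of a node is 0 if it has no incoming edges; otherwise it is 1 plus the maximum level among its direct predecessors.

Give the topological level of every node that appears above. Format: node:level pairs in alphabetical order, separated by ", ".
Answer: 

Answer: A:1, B:0, C:0, D:0, E:2, F:1, G:0, H:1

Derivation:
Op 1: add_edge(C, F). Edges now: 1
Op 2: add_edge(G, H). Edges now: 2
Op 3: add_edge(H, E). Edges now: 3
Op 4: add_edge(D, F). Edges now: 4
Op 5: add_edge(B, F). Edges now: 5
Op 6: add_edge(D, H). Edges now: 6
Op 7: add_edge(B, A). Edges now: 7
Compute levels (Kahn BFS):
  sources (in-degree 0): B, C, D, G
  process B: level=0
    B->A: in-degree(A)=0, level(A)=1, enqueue
    B->F: in-degree(F)=2, level(F)>=1
  process C: level=0
    C->F: in-degree(F)=1, level(F)>=1
  process D: level=0
    D->F: in-degree(F)=0, level(F)=1, enqueue
    D->H: in-degree(H)=1, level(H)>=1
  process G: level=0
    G->H: in-degree(H)=0, level(H)=1, enqueue
  process A: level=1
  process F: level=1
  process H: level=1
    H->E: in-degree(E)=0, level(E)=2, enqueue
  process E: level=2
All levels: A:1, B:0, C:0, D:0, E:2, F:1, G:0, H:1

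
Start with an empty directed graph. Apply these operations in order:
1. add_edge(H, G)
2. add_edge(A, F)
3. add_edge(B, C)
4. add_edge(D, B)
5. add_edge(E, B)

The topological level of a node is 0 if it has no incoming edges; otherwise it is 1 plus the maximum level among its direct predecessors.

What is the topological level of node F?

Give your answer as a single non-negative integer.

Answer: 1

Derivation:
Op 1: add_edge(H, G). Edges now: 1
Op 2: add_edge(A, F). Edges now: 2
Op 3: add_edge(B, C). Edges now: 3
Op 4: add_edge(D, B). Edges now: 4
Op 5: add_edge(E, B). Edges now: 5
Compute levels (Kahn BFS):
  sources (in-degree 0): A, D, E, H
  process A: level=0
    A->F: in-degree(F)=0, level(F)=1, enqueue
  process D: level=0
    D->B: in-degree(B)=1, level(B)>=1
  process E: level=0
    E->B: in-degree(B)=0, level(B)=1, enqueue
  process H: level=0
    H->G: in-degree(G)=0, level(G)=1, enqueue
  process F: level=1
  process B: level=1
    B->C: in-degree(C)=0, level(C)=2, enqueue
  process G: level=1
  process C: level=2
All levels: A:0, B:1, C:2, D:0, E:0, F:1, G:1, H:0
level(F) = 1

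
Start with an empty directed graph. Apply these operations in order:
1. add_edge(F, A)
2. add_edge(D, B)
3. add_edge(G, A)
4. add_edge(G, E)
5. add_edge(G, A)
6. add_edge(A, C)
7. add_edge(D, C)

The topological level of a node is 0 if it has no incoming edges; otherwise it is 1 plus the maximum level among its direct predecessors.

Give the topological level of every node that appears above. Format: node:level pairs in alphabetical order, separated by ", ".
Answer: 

Op 1: add_edge(F, A). Edges now: 1
Op 2: add_edge(D, B). Edges now: 2
Op 3: add_edge(G, A). Edges now: 3
Op 4: add_edge(G, E). Edges now: 4
Op 5: add_edge(G, A) (duplicate, no change). Edges now: 4
Op 6: add_edge(A, C). Edges now: 5
Op 7: add_edge(D, C). Edges now: 6
Compute levels (Kahn BFS):
  sources (in-degree 0): D, F, G
  process D: level=0
    D->B: in-degree(B)=0, level(B)=1, enqueue
    D->C: in-degree(C)=1, level(C)>=1
  process F: level=0
    F->A: in-degree(A)=1, level(A)>=1
  process G: level=0
    G->A: in-degree(A)=0, level(A)=1, enqueue
    G->E: in-degree(E)=0, level(E)=1, enqueue
  process B: level=1
  process A: level=1
    A->C: in-degree(C)=0, level(C)=2, enqueue
  process E: level=1
  process C: level=2
All levels: A:1, B:1, C:2, D:0, E:1, F:0, G:0

Answer: A:1, B:1, C:2, D:0, E:1, F:0, G:0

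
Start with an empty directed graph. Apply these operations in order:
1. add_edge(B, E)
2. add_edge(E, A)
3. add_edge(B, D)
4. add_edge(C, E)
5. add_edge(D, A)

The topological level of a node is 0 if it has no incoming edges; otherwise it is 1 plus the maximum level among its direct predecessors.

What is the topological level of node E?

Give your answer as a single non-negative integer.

Answer: 1

Derivation:
Op 1: add_edge(B, E). Edges now: 1
Op 2: add_edge(E, A). Edges now: 2
Op 3: add_edge(B, D). Edges now: 3
Op 4: add_edge(C, E). Edges now: 4
Op 5: add_edge(D, A). Edges now: 5
Compute levels (Kahn BFS):
  sources (in-degree 0): B, C
  process B: level=0
    B->D: in-degree(D)=0, level(D)=1, enqueue
    B->E: in-degree(E)=1, level(E)>=1
  process C: level=0
    C->E: in-degree(E)=0, level(E)=1, enqueue
  process D: level=1
    D->A: in-degree(A)=1, level(A)>=2
  process E: level=1
    E->A: in-degree(A)=0, level(A)=2, enqueue
  process A: level=2
All levels: A:2, B:0, C:0, D:1, E:1
level(E) = 1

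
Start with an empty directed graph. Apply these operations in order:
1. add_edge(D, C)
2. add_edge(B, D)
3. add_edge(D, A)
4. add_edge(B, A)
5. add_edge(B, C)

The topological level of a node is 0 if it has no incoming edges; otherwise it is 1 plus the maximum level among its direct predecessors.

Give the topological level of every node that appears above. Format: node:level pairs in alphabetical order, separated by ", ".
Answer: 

Answer: A:2, B:0, C:2, D:1

Derivation:
Op 1: add_edge(D, C). Edges now: 1
Op 2: add_edge(B, D). Edges now: 2
Op 3: add_edge(D, A). Edges now: 3
Op 4: add_edge(B, A). Edges now: 4
Op 5: add_edge(B, C). Edges now: 5
Compute levels (Kahn BFS):
  sources (in-degree 0): B
  process B: level=0
    B->A: in-degree(A)=1, level(A)>=1
    B->C: in-degree(C)=1, level(C)>=1
    B->D: in-degree(D)=0, level(D)=1, enqueue
  process D: level=1
    D->A: in-degree(A)=0, level(A)=2, enqueue
    D->C: in-degree(C)=0, level(C)=2, enqueue
  process A: level=2
  process C: level=2
All levels: A:2, B:0, C:2, D:1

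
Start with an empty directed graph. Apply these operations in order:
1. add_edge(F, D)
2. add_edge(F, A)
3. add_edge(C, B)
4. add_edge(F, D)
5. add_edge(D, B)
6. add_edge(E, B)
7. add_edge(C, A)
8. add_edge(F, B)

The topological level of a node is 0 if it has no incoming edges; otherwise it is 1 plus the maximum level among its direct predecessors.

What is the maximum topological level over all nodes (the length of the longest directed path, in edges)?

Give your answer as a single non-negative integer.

Answer: 2

Derivation:
Op 1: add_edge(F, D). Edges now: 1
Op 2: add_edge(F, A). Edges now: 2
Op 3: add_edge(C, B). Edges now: 3
Op 4: add_edge(F, D) (duplicate, no change). Edges now: 3
Op 5: add_edge(D, B). Edges now: 4
Op 6: add_edge(E, B). Edges now: 5
Op 7: add_edge(C, A). Edges now: 6
Op 8: add_edge(F, B). Edges now: 7
Compute levels (Kahn BFS):
  sources (in-degree 0): C, E, F
  process C: level=0
    C->A: in-degree(A)=1, level(A)>=1
    C->B: in-degree(B)=3, level(B)>=1
  process E: level=0
    E->B: in-degree(B)=2, level(B)>=1
  process F: level=0
    F->A: in-degree(A)=0, level(A)=1, enqueue
    F->B: in-degree(B)=1, level(B)>=1
    F->D: in-degree(D)=0, level(D)=1, enqueue
  process A: level=1
  process D: level=1
    D->B: in-degree(B)=0, level(B)=2, enqueue
  process B: level=2
All levels: A:1, B:2, C:0, D:1, E:0, F:0
max level = 2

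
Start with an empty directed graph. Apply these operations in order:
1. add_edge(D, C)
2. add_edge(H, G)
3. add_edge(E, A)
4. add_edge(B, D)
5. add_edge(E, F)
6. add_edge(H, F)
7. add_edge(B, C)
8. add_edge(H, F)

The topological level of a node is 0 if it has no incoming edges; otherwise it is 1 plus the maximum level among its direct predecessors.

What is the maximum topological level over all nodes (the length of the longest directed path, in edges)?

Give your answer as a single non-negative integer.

Op 1: add_edge(D, C). Edges now: 1
Op 2: add_edge(H, G). Edges now: 2
Op 3: add_edge(E, A). Edges now: 3
Op 4: add_edge(B, D). Edges now: 4
Op 5: add_edge(E, F). Edges now: 5
Op 6: add_edge(H, F). Edges now: 6
Op 7: add_edge(B, C). Edges now: 7
Op 8: add_edge(H, F) (duplicate, no change). Edges now: 7
Compute levels (Kahn BFS):
  sources (in-degree 0): B, E, H
  process B: level=0
    B->C: in-degree(C)=1, level(C)>=1
    B->D: in-degree(D)=0, level(D)=1, enqueue
  process E: level=0
    E->A: in-degree(A)=0, level(A)=1, enqueue
    E->F: in-degree(F)=1, level(F)>=1
  process H: level=0
    H->F: in-degree(F)=0, level(F)=1, enqueue
    H->G: in-degree(G)=0, level(G)=1, enqueue
  process D: level=1
    D->C: in-degree(C)=0, level(C)=2, enqueue
  process A: level=1
  process F: level=1
  process G: level=1
  process C: level=2
All levels: A:1, B:0, C:2, D:1, E:0, F:1, G:1, H:0
max level = 2

Answer: 2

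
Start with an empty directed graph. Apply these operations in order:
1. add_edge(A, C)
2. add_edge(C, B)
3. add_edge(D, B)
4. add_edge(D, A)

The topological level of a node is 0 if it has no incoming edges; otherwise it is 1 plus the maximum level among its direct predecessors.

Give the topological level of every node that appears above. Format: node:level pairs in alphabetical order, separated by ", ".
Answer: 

Answer: A:1, B:3, C:2, D:0

Derivation:
Op 1: add_edge(A, C). Edges now: 1
Op 2: add_edge(C, B). Edges now: 2
Op 3: add_edge(D, B). Edges now: 3
Op 4: add_edge(D, A). Edges now: 4
Compute levels (Kahn BFS):
  sources (in-degree 0): D
  process D: level=0
    D->A: in-degree(A)=0, level(A)=1, enqueue
    D->B: in-degree(B)=1, level(B)>=1
  process A: level=1
    A->C: in-degree(C)=0, level(C)=2, enqueue
  process C: level=2
    C->B: in-degree(B)=0, level(B)=3, enqueue
  process B: level=3
All levels: A:1, B:3, C:2, D:0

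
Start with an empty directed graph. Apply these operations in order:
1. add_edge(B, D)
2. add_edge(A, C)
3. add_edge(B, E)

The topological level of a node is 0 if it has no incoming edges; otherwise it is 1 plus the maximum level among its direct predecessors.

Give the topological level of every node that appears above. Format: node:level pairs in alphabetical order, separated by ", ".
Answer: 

Op 1: add_edge(B, D). Edges now: 1
Op 2: add_edge(A, C). Edges now: 2
Op 3: add_edge(B, E). Edges now: 3
Compute levels (Kahn BFS):
  sources (in-degree 0): A, B
  process A: level=0
    A->C: in-degree(C)=0, level(C)=1, enqueue
  process B: level=0
    B->D: in-degree(D)=0, level(D)=1, enqueue
    B->E: in-degree(E)=0, level(E)=1, enqueue
  process C: level=1
  process D: level=1
  process E: level=1
All levels: A:0, B:0, C:1, D:1, E:1

Answer: A:0, B:0, C:1, D:1, E:1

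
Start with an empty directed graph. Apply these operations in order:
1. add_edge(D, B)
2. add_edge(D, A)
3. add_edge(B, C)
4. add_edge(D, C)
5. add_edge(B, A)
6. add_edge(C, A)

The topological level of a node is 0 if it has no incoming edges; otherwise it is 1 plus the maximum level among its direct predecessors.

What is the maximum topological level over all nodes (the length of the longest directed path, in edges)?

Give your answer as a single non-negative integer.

Answer: 3

Derivation:
Op 1: add_edge(D, B). Edges now: 1
Op 2: add_edge(D, A). Edges now: 2
Op 3: add_edge(B, C). Edges now: 3
Op 4: add_edge(D, C). Edges now: 4
Op 5: add_edge(B, A). Edges now: 5
Op 6: add_edge(C, A). Edges now: 6
Compute levels (Kahn BFS):
  sources (in-degree 0): D
  process D: level=0
    D->A: in-degree(A)=2, level(A)>=1
    D->B: in-degree(B)=0, level(B)=1, enqueue
    D->C: in-degree(C)=1, level(C)>=1
  process B: level=1
    B->A: in-degree(A)=1, level(A)>=2
    B->C: in-degree(C)=0, level(C)=2, enqueue
  process C: level=2
    C->A: in-degree(A)=0, level(A)=3, enqueue
  process A: level=3
All levels: A:3, B:1, C:2, D:0
max level = 3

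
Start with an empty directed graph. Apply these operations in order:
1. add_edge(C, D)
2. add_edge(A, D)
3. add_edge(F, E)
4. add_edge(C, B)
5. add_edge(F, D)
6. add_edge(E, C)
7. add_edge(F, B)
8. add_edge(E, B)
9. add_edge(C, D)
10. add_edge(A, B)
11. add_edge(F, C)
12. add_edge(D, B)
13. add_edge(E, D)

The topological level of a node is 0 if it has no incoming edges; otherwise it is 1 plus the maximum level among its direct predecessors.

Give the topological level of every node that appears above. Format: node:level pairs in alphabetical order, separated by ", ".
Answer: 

Op 1: add_edge(C, D). Edges now: 1
Op 2: add_edge(A, D). Edges now: 2
Op 3: add_edge(F, E). Edges now: 3
Op 4: add_edge(C, B). Edges now: 4
Op 5: add_edge(F, D). Edges now: 5
Op 6: add_edge(E, C). Edges now: 6
Op 7: add_edge(F, B). Edges now: 7
Op 8: add_edge(E, B). Edges now: 8
Op 9: add_edge(C, D) (duplicate, no change). Edges now: 8
Op 10: add_edge(A, B). Edges now: 9
Op 11: add_edge(F, C). Edges now: 10
Op 12: add_edge(D, B). Edges now: 11
Op 13: add_edge(E, D). Edges now: 12
Compute levels (Kahn BFS):
  sources (in-degree 0): A, F
  process A: level=0
    A->B: in-degree(B)=4, level(B)>=1
    A->D: in-degree(D)=3, level(D)>=1
  process F: level=0
    F->B: in-degree(B)=3, level(B)>=1
    F->C: in-degree(C)=1, level(C)>=1
    F->D: in-degree(D)=2, level(D)>=1
    F->E: in-degree(E)=0, level(E)=1, enqueue
  process E: level=1
    E->B: in-degree(B)=2, level(B)>=2
    E->C: in-degree(C)=0, level(C)=2, enqueue
    E->D: in-degree(D)=1, level(D)>=2
  process C: level=2
    C->B: in-degree(B)=1, level(B)>=3
    C->D: in-degree(D)=0, level(D)=3, enqueue
  process D: level=3
    D->B: in-degree(B)=0, level(B)=4, enqueue
  process B: level=4
All levels: A:0, B:4, C:2, D:3, E:1, F:0

Answer: A:0, B:4, C:2, D:3, E:1, F:0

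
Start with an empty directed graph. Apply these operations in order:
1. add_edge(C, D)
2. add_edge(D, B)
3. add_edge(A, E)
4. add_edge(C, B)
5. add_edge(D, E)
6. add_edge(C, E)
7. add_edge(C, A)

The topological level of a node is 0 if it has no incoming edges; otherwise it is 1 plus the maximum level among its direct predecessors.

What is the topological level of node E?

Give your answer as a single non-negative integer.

Answer: 2

Derivation:
Op 1: add_edge(C, D). Edges now: 1
Op 2: add_edge(D, B). Edges now: 2
Op 3: add_edge(A, E). Edges now: 3
Op 4: add_edge(C, B). Edges now: 4
Op 5: add_edge(D, E). Edges now: 5
Op 6: add_edge(C, E). Edges now: 6
Op 7: add_edge(C, A). Edges now: 7
Compute levels (Kahn BFS):
  sources (in-degree 0): C
  process C: level=0
    C->A: in-degree(A)=0, level(A)=1, enqueue
    C->B: in-degree(B)=1, level(B)>=1
    C->D: in-degree(D)=0, level(D)=1, enqueue
    C->E: in-degree(E)=2, level(E)>=1
  process A: level=1
    A->E: in-degree(E)=1, level(E)>=2
  process D: level=1
    D->B: in-degree(B)=0, level(B)=2, enqueue
    D->E: in-degree(E)=0, level(E)=2, enqueue
  process B: level=2
  process E: level=2
All levels: A:1, B:2, C:0, D:1, E:2
level(E) = 2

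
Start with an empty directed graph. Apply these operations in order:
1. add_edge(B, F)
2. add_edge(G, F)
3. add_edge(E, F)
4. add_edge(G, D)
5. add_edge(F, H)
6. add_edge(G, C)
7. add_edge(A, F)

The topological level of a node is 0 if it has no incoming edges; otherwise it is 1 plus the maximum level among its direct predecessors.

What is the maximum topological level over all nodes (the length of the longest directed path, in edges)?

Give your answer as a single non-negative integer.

Op 1: add_edge(B, F). Edges now: 1
Op 2: add_edge(G, F). Edges now: 2
Op 3: add_edge(E, F). Edges now: 3
Op 4: add_edge(G, D). Edges now: 4
Op 5: add_edge(F, H). Edges now: 5
Op 6: add_edge(G, C). Edges now: 6
Op 7: add_edge(A, F). Edges now: 7
Compute levels (Kahn BFS):
  sources (in-degree 0): A, B, E, G
  process A: level=0
    A->F: in-degree(F)=3, level(F)>=1
  process B: level=0
    B->F: in-degree(F)=2, level(F)>=1
  process E: level=0
    E->F: in-degree(F)=1, level(F)>=1
  process G: level=0
    G->C: in-degree(C)=0, level(C)=1, enqueue
    G->D: in-degree(D)=0, level(D)=1, enqueue
    G->F: in-degree(F)=0, level(F)=1, enqueue
  process C: level=1
  process D: level=1
  process F: level=1
    F->H: in-degree(H)=0, level(H)=2, enqueue
  process H: level=2
All levels: A:0, B:0, C:1, D:1, E:0, F:1, G:0, H:2
max level = 2

Answer: 2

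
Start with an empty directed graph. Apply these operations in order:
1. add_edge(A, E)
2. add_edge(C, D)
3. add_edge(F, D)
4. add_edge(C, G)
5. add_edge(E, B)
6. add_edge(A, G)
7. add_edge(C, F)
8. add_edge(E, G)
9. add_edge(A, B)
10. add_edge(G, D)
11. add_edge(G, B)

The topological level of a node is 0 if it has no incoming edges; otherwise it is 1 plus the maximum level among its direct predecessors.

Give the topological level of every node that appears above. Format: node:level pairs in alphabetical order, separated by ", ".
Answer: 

Answer: A:0, B:3, C:0, D:3, E:1, F:1, G:2

Derivation:
Op 1: add_edge(A, E). Edges now: 1
Op 2: add_edge(C, D). Edges now: 2
Op 3: add_edge(F, D). Edges now: 3
Op 4: add_edge(C, G). Edges now: 4
Op 5: add_edge(E, B). Edges now: 5
Op 6: add_edge(A, G). Edges now: 6
Op 7: add_edge(C, F). Edges now: 7
Op 8: add_edge(E, G). Edges now: 8
Op 9: add_edge(A, B). Edges now: 9
Op 10: add_edge(G, D). Edges now: 10
Op 11: add_edge(G, B). Edges now: 11
Compute levels (Kahn BFS):
  sources (in-degree 0): A, C
  process A: level=0
    A->B: in-degree(B)=2, level(B)>=1
    A->E: in-degree(E)=0, level(E)=1, enqueue
    A->G: in-degree(G)=2, level(G)>=1
  process C: level=0
    C->D: in-degree(D)=2, level(D)>=1
    C->F: in-degree(F)=0, level(F)=1, enqueue
    C->G: in-degree(G)=1, level(G)>=1
  process E: level=1
    E->B: in-degree(B)=1, level(B)>=2
    E->G: in-degree(G)=0, level(G)=2, enqueue
  process F: level=1
    F->D: in-degree(D)=1, level(D)>=2
  process G: level=2
    G->B: in-degree(B)=0, level(B)=3, enqueue
    G->D: in-degree(D)=0, level(D)=3, enqueue
  process B: level=3
  process D: level=3
All levels: A:0, B:3, C:0, D:3, E:1, F:1, G:2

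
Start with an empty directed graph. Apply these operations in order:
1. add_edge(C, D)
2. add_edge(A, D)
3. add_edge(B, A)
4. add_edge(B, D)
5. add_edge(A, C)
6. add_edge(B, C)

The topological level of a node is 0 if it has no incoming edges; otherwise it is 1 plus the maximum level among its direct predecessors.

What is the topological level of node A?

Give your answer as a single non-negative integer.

Answer: 1

Derivation:
Op 1: add_edge(C, D). Edges now: 1
Op 2: add_edge(A, D). Edges now: 2
Op 3: add_edge(B, A). Edges now: 3
Op 4: add_edge(B, D). Edges now: 4
Op 5: add_edge(A, C). Edges now: 5
Op 6: add_edge(B, C). Edges now: 6
Compute levels (Kahn BFS):
  sources (in-degree 0): B
  process B: level=0
    B->A: in-degree(A)=0, level(A)=1, enqueue
    B->C: in-degree(C)=1, level(C)>=1
    B->D: in-degree(D)=2, level(D)>=1
  process A: level=1
    A->C: in-degree(C)=0, level(C)=2, enqueue
    A->D: in-degree(D)=1, level(D)>=2
  process C: level=2
    C->D: in-degree(D)=0, level(D)=3, enqueue
  process D: level=3
All levels: A:1, B:0, C:2, D:3
level(A) = 1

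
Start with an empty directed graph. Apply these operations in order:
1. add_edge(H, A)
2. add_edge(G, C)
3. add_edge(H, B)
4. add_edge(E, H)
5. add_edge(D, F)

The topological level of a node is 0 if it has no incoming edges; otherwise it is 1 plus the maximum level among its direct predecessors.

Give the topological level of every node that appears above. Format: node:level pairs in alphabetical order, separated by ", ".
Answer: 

Op 1: add_edge(H, A). Edges now: 1
Op 2: add_edge(G, C). Edges now: 2
Op 3: add_edge(H, B). Edges now: 3
Op 4: add_edge(E, H). Edges now: 4
Op 5: add_edge(D, F). Edges now: 5
Compute levels (Kahn BFS):
  sources (in-degree 0): D, E, G
  process D: level=0
    D->F: in-degree(F)=0, level(F)=1, enqueue
  process E: level=0
    E->H: in-degree(H)=0, level(H)=1, enqueue
  process G: level=0
    G->C: in-degree(C)=0, level(C)=1, enqueue
  process F: level=1
  process H: level=1
    H->A: in-degree(A)=0, level(A)=2, enqueue
    H->B: in-degree(B)=0, level(B)=2, enqueue
  process C: level=1
  process A: level=2
  process B: level=2
All levels: A:2, B:2, C:1, D:0, E:0, F:1, G:0, H:1

Answer: A:2, B:2, C:1, D:0, E:0, F:1, G:0, H:1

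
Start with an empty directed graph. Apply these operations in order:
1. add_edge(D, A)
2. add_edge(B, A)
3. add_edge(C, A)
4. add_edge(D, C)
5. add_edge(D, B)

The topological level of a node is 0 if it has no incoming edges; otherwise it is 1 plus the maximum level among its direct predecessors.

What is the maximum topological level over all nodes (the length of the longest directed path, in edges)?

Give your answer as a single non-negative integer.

Answer: 2

Derivation:
Op 1: add_edge(D, A). Edges now: 1
Op 2: add_edge(B, A). Edges now: 2
Op 3: add_edge(C, A). Edges now: 3
Op 4: add_edge(D, C). Edges now: 4
Op 5: add_edge(D, B). Edges now: 5
Compute levels (Kahn BFS):
  sources (in-degree 0): D
  process D: level=0
    D->A: in-degree(A)=2, level(A)>=1
    D->B: in-degree(B)=0, level(B)=1, enqueue
    D->C: in-degree(C)=0, level(C)=1, enqueue
  process B: level=1
    B->A: in-degree(A)=1, level(A)>=2
  process C: level=1
    C->A: in-degree(A)=0, level(A)=2, enqueue
  process A: level=2
All levels: A:2, B:1, C:1, D:0
max level = 2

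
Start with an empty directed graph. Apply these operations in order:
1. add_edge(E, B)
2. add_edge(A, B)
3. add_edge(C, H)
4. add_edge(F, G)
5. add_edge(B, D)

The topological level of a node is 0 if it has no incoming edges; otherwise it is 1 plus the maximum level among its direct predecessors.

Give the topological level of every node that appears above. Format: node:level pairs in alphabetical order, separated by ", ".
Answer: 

Answer: A:0, B:1, C:0, D:2, E:0, F:0, G:1, H:1

Derivation:
Op 1: add_edge(E, B). Edges now: 1
Op 2: add_edge(A, B). Edges now: 2
Op 3: add_edge(C, H). Edges now: 3
Op 4: add_edge(F, G). Edges now: 4
Op 5: add_edge(B, D). Edges now: 5
Compute levels (Kahn BFS):
  sources (in-degree 0): A, C, E, F
  process A: level=0
    A->B: in-degree(B)=1, level(B)>=1
  process C: level=0
    C->H: in-degree(H)=0, level(H)=1, enqueue
  process E: level=0
    E->B: in-degree(B)=0, level(B)=1, enqueue
  process F: level=0
    F->G: in-degree(G)=0, level(G)=1, enqueue
  process H: level=1
  process B: level=1
    B->D: in-degree(D)=0, level(D)=2, enqueue
  process G: level=1
  process D: level=2
All levels: A:0, B:1, C:0, D:2, E:0, F:0, G:1, H:1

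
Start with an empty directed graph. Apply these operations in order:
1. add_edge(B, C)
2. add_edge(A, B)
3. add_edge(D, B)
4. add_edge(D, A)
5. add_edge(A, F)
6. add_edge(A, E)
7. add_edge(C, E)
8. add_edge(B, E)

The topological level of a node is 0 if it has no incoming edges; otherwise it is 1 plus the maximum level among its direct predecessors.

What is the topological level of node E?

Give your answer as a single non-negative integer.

Answer: 4

Derivation:
Op 1: add_edge(B, C). Edges now: 1
Op 2: add_edge(A, B). Edges now: 2
Op 3: add_edge(D, B). Edges now: 3
Op 4: add_edge(D, A). Edges now: 4
Op 5: add_edge(A, F). Edges now: 5
Op 6: add_edge(A, E). Edges now: 6
Op 7: add_edge(C, E). Edges now: 7
Op 8: add_edge(B, E). Edges now: 8
Compute levels (Kahn BFS):
  sources (in-degree 0): D
  process D: level=0
    D->A: in-degree(A)=0, level(A)=1, enqueue
    D->B: in-degree(B)=1, level(B)>=1
  process A: level=1
    A->B: in-degree(B)=0, level(B)=2, enqueue
    A->E: in-degree(E)=2, level(E)>=2
    A->F: in-degree(F)=0, level(F)=2, enqueue
  process B: level=2
    B->C: in-degree(C)=0, level(C)=3, enqueue
    B->E: in-degree(E)=1, level(E)>=3
  process F: level=2
  process C: level=3
    C->E: in-degree(E)=0, level(E)=4, enqueue
  process E: level=4
All levels: A:1, B:2, C:3, D:0, E:4, F:2
level(E) = 4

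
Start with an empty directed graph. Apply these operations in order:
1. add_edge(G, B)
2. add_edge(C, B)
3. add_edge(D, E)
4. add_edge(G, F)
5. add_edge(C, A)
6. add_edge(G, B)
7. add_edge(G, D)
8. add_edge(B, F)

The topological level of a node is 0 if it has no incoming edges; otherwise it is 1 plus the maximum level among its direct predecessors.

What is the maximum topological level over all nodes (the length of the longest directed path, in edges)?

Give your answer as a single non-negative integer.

Answer: 2

Derivation:
Op 1: add_edge(G, B). Edges now: 1
Op 2: add_edge(C, B). Edges now: 2
Op 3: add_edge(D, E). Edges now: 3
Op 4: add_edge(G, F). Edges now: 4
Op 5: add_edge(C, A). Edges now: 5
Op 6: add_edge(G, B) (duplicate, no change). Edges now: 5
Op 7: add_edge(G, D). Edges now: 6
Op 8: add_edge(B, F). Edges now: 7
Compute levels (Kahn BFS):
  sources (in-degree 0): C, G
  process C: level=0
    C->A: in-degree(A)=0, level(A)=1, enqueue
    C->B: in-degree(B)=1, level(B)>=1
  process G: level=0
    G->B: in-degree(B)=0, level(B)=1, enqueue
    G->D: in-degree(D)=0, level(D)=1, enqueue
    G->F: in-degree(F)=1, level(F)>=1
  process A: level=1
  process B: level=1
    B->F: in-degree(F)=0, level(F)=2, enqueue
  process D: level=1
    D->E: in-degree(E)=0, level(E)=2, enqueue
  process F: level=2
  process E: level=2
All levels: A:1, B:1, C:0, D:1, E:2, F:2, G:0
max level = 2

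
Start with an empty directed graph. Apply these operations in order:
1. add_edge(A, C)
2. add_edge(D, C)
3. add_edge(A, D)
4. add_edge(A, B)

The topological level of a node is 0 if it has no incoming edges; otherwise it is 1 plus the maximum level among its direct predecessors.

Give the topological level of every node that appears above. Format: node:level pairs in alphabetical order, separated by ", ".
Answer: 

Answer: A:0, B:1, C:2, D:1

Derivation:
Op 1: add_edge(A, C). Edges now: 1
Op 2: add_edge(D, C). Edges now: 2
Op 3: add_edge(A, D). Edges now: 3
Op 4: add_edge(A, B). Edges now: 4
Compute levels (Kahn BFS):
  sources (in-degree 0): A
  process A: level=0
    A->B: in-degree(B)=0, level(B)=1, enqueue
    A->C: in-degree(C)=1, level(C)>=1
    A->D: in-degree(D)=0, level(D)=1, enqueue
  process B: level=1
  process D: level=1
    D->C: in-degree(C)=0, level(C)=2, enqueue
  process C: level=2
All levels: A:0, B:1, C:2, D:1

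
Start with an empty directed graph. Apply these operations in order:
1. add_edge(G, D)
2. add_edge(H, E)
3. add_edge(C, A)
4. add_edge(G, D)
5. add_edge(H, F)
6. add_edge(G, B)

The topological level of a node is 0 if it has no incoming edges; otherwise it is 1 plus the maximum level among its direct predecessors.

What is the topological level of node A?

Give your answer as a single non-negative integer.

Op 1: add_edge(G, D). Edges now: 1
Op 2: add_edge(H, E). Edges now: 2
Op 3: add_edge(C, A). Edges now: 3
Op 4: add_edge(G, D) (duplicate, no change). Edges now: 3
Op 5: add_edge(H, F). Edges now: 4
Op 6: add_edge(G, B). Edges now: 5
Compute levels (Kahn BFS):
  sources (in-degree 0): C, G, H
  process C: level=0
    C->A: in-degree(A)=0, level(A)=1, enqueue
  process G: level=0
    G->B: in-degree(B)=0, level(B)=1, enqueue
    G->D: in-degree(D)=0, level(D)=1, enqueue
  process H: level=0
    H->E: in-degree(E)=0, level(E)=1, enqueue
    H->F: in-degree(F)=0, level(F)=1, enqueue
  process A: level=1
  process B: level=1
  process D: level=1
  process E: level=1
  process F: level=1
All levels: A:1, B:1, C:0, D:1, E:1, F:1, G:0, H:0
level(A) = 1

Answer: 1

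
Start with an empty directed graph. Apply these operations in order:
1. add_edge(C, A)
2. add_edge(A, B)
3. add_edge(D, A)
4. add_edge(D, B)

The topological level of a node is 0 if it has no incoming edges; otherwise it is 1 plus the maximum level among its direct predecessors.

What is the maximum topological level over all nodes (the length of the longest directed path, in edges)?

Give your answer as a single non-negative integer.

Op 1: add_edge(C, A). Edges now: 1
Op 2: add_edge(A, B). Edges now: 2
Op 3: add_edge(D, A). Edges now: 3
Op 4: add_edge(D, B). Edges now: 4
Compute levels (Kahn BFS):
  sources (in-degree 0): C, D
  process C: level=0
    C->A: in-degree(A)=1, level(A)>=1
  process D: level=0
    D->A: in-degree(A)=0, level(A)=1, enqueue
    D->B: in-degree(B)=1, level(B)>=1
  process A: level=1
    A->B: in-degree(B)=0, level(B)=2, enqueue
  process B: level=2
All levels: A:1, B:2, C:0, D:0
max level = 2

Answer: 2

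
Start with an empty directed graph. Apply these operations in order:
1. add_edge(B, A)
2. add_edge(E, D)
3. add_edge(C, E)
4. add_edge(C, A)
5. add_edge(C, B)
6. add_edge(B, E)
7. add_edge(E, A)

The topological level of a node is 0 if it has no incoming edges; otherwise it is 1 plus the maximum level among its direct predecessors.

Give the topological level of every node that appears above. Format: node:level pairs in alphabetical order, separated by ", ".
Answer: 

Op 1: add_edge(B, A). Edges now: 1
Op 2: add_edge(E, D). Edges now: 2
Op 3: add_edge(C, E). Edges now: 3
Op 4: add_edge(C, A). Edges now: 4
Op 5: add_edge(C, B). Edges now: 5
Op 6: add_edge(B, E). Edges now: 6
Op 7: add_edge(E, A). Edges now: 7
Compute levels (Kahn BFS):
  sources (in-degree 0): C
  process C: level=0
    C->A: in-degree(A)=2, level(A)>=1
    C->B: in-degree(B)=0, level(B)=1, enqueue
    C->E: in-degree(E)=1, level(E)>=1
  process B: level=1
    B->A: in-degree(A)=1, level(A)>=2
    B->E: in-degree(E)=0, level(E)=2, enqueue
  process E: level=2
    E->A: in-degree(A)=0, level(A)=3, enqueue
    E->D: in-degree(D)=0, level(D)=3, enqueue
  process A: level=3
  process D: level=3
All levels: A:3, B:1, C:0, D:3, E:2

Answer: A:3, B:1, C:0, D:3, E:2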